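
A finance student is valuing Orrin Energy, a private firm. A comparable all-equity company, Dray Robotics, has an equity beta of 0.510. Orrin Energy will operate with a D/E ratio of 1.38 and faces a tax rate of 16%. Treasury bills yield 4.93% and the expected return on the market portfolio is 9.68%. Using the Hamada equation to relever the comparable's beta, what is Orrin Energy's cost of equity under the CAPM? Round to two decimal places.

β_L = β_U × [1 + (1 − t)(D/E)] = 0.510 × [1 + (1 − 0.16) × 1.38]
    = 0.510 × [1 + 0.84 × 1.38] = 0.510 × 2.1592 = 1.1012
MRP = 9.68% − 4.93% = 4.75%
E(R) = R_f + β_L × MRP = 4.93% + 1.1012 × 4.75% = 10.16%

10.16%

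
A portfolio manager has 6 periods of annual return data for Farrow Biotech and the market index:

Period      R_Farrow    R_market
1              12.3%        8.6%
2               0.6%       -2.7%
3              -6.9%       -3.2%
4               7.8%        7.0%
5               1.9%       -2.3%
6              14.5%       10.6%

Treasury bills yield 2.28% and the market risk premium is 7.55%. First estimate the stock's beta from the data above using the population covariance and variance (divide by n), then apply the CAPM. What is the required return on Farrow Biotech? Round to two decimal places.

11.14%

Mean R_i = (12.3 + 0.6 − 6.9 + 7.8 + 1.9 + 14.5) / 6 = 5.0333%
Mean R_m = (8.6 − 2.7 − 3.2 + 7.0 − 2.3 + 10.6) / 6 = 3.0000%
Σ(R_i − R̄_i)(R_m − R̄_m) = 239.5700  ⇒  Cov = 239.5700 / 6 = 39.9283
Σ(R_m − R̄_m)² = 204.1400  ⇒  Var(R_m) = 204.1400 / 6 = 34.0233
β = Cov / Var(R_m) = 39.9283 / 34.0233 = 1.1736
E(R) = R_f + β × MRP = 2.28% + 1.1736 × 7.55% = 11.14%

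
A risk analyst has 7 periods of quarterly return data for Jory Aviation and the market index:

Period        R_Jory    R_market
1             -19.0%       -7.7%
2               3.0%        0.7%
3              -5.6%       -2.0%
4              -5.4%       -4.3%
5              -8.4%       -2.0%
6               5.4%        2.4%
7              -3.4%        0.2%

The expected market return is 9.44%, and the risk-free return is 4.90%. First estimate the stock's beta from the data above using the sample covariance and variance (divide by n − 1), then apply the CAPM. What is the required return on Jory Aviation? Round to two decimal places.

Mean R_i = (-19.0 + 3.0 − 5.6 − 5.4 − 8.4 + 5.4 − 3.4) / 7 = -4.7714%
Mean R_m = (-7.7 + 0.7 − 2.0 − 4.3 − 2.0 + 2.4 + 0.2) / 7 = -1.8143%
Σ(R_i − R̄_i)(R_m − R̄_m) = 151.3029  ⇒  Cov = 151.3029 / 6 = 25.2172
Σ(R_m − R̄_m)² = 69.0286  ⇒  Var(R_m) = 69.0286 / 6 = 11.5048
β = Cov / Var(R_m) = 25.2172 / 11.5048 = 2.1919
MRP = 9.44% − 4.90% = 4.54%
E(R) = R_f + β × MRP = 4.90% + 2.1919 × 4.54% = 14.85%

14.85%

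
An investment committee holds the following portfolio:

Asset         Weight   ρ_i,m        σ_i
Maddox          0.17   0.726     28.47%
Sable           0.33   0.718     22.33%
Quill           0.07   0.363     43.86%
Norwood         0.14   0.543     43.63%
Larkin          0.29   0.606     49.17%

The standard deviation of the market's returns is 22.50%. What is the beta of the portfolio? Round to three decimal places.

0.972

β_Maddox = 0.726 × 28.47% / 22.50% = 0.9186
β_Sable = 0.718 × 22.33% / 22.50% = 0.7126
β_Quill = 0.363 × 43.86% / 22.50% = 0.7076
β_Norwood = 0.543 × 43.63% / 22.50% = 1.0529
β_Larkin = 0.606 × 49.17% / 22.50% = 1.3243
β_P = Σ w_i β_i = 0.17×0.9186 + 0.33×0.7126 + 0.07×0.7076 + 0.14×1.0529 + 0.29×1.3243 = 0.9723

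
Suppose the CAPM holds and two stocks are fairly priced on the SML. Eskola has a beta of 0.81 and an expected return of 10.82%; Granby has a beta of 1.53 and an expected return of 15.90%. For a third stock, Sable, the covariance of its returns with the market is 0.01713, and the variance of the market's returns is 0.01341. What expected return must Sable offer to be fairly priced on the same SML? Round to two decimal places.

14.12%

MRP = (15.90% − 10.82%) / (1.53 − 0.81) = 7.0556%
R_f = 10.82% − 0.81 × 7.0556% = 5.1050%
β_Sable = Cov / Var(R_m) = 0.01713 / 0.01341 = 1.2774
E(R_Sable) = R_f + β × MRP = 5.1050% + 1.2774 × 7.0556% = 14.12%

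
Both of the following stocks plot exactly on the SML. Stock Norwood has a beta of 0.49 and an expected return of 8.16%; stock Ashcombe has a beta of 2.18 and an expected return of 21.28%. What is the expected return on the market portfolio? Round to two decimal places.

Both satisfy E(R) = R_f + β·MRP, so the slope of the SML is
MRP = (21.28% − 8.16%) / (2.18 − 0.49) = 13.12% / 1.69 = 7.7633%
R_f = E(R_Norwood) − β_Norwood·MRP = 8.16% − 0.49 × 7.7633% = 4.3560%
E(R_m) = R_f + MRP = 4.3560% + 7.7633% = 12.12%

12.12%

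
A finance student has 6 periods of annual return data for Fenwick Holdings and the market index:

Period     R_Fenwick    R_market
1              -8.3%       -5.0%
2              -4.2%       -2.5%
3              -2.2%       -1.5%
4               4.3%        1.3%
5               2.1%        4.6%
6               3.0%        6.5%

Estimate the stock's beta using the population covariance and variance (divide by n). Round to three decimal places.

0.963

Mean R_i = (-8.3 − 4.2 − 2.2 + 4.3 + 2.1 + 3.0) / 6 = -0.8833%
Mean R_m = (-5.0 − 2.5 − 1.5 + 1.3 + 4.6 + 6.5) / 6 = 0.5667%
Σ(R_i − R̄_i)(R_m − R̄_m) = 93.0533  ⇒  Cov = 93.0533 / 6 = 15.5089
Σ(R_m − R̄_m)² = 96.6733  ⇒  Var(R_m) = 96.6733 / 6 = 16.1122
β = Cov / Var(R_m) = 15.5089 / 16.1122 = 0.9626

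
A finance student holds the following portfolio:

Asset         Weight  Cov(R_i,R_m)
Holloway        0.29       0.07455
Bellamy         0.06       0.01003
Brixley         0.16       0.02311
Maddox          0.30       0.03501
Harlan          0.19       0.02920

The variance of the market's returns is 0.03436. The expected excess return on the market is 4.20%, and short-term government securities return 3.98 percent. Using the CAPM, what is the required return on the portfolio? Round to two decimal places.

9.11%

β_Holloway = 0.07455 / 0.03436 = 2.1697
β_Bellamy = 0.01003 / 0.03436 = 0.2919
β_Brixley = 0.02311 / 0.03436 = 0.6726
β_Maddox = 0.03501 / 0.03436 = 1.0189
β_Harlan = 0.02920 / 0.03436 = 0.8498
β_P = Σ w_i β_i = 0.29×2.1697 + 0.06×0.2919 + 0.16×0.6726 + 0.30×1.0189 + 0.19×0.8498 = 1.2215
E(R_P) = R_f + β_P × MRP = 3.98% + 1.2215 × 4.20% = 9.11%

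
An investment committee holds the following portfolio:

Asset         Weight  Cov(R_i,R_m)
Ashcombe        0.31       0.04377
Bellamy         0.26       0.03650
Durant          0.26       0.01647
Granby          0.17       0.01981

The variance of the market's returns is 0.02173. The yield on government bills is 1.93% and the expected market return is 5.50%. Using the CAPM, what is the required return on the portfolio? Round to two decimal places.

β_Ashcombe = 0.04377 / 0.02173 = 2.0143
β_Bellamy = 0.03650 / 0.02173 = 1.6797
β_Durant = 0.01647 / 0.02173 = 0.7579
β_Granby = 0.01981 / 0.02173 = 0.9116
β_P = Σ w_i β_i = 0.31×2.0143 + 0.26×1.6797 + 0.26×0.7579 + 0.17×0.9116 = 1.4132
MRP = 5.50% − 1.93% = 3.57%
E(R_P) = R_f + β_P × MRP = 1.93% + 1.4132 × 3.57% = 6.98%

6.98%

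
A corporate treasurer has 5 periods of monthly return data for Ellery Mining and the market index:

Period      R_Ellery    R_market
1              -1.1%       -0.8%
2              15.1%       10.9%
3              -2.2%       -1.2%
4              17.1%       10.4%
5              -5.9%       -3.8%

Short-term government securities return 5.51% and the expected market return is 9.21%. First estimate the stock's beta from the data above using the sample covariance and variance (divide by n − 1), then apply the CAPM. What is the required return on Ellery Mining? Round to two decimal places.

11.13%

Mean R_i = (-1.1 + 15.1 − 2.2 + 17.1 − 5.9) / 5 = 4.6000%
Mean R_m = (-0.8 + 10.9 − 1.2 + 10.4 − 3.8) / 5 = 3.1000%
Σ(R_i − R̄_i)(R_m − R̄_m) = 297.0700  ⇒  Cov = 297.0700 / 4 = 74.2675
Σ(R_m − R̄_m)² = 195.4400  ⇒  Var(R_m) = 195.4400 / 4 = 48.8600
β = Cov / Var(R_m) = 74.2675 / 48.8600 = 1.5200
MRP = 9.21% − 5.51% = 3.70%
E(R) = R_f + β × MRP = 5.51% + 1.5200 × 3.70% = 11.13%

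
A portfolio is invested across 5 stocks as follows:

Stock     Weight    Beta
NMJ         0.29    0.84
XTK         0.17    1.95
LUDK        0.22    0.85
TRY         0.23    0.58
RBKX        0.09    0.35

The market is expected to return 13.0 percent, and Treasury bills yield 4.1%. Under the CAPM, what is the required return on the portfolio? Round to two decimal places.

12.35%

β_P = Σ w_i β_i = 0.29×0.84 + 0.17×1.95 + 0.22×0.85 + 0.23×0.58 + 0.09×0.35 = 0.9270
MRP = 13.0% − 4.1% = 8.90%
E(R_P) = R_f + β_P × MRP = 4.1% + 0.9270 × 8.9% = 12.35%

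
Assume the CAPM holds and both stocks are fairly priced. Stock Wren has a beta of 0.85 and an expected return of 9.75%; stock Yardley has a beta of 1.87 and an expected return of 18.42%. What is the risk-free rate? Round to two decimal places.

Both satisfy E(R) = R_f + β·MRP, so the slope of the SML is
MRP = (18.42% − 9.75%) / (1.87 − 0.85) = 8.67% / 1.02 = 8.5000%
R_f = E(R_Wren) − β_Wren·MRP = 9.75% − 0.85 × 8.5000% = 2.5250%

2.53%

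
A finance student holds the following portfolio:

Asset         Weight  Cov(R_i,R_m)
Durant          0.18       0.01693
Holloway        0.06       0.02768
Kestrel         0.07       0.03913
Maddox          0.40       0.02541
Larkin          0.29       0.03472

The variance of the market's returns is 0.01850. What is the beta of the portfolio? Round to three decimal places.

1.496

β_Durant = 0.01693 / 0.01850 = 0.9151
β_Holloway = 0.02768 / 0.01850 = 1.4962
β_Kestrel = 0.03913 / 0.01850 = 2.1151
β_Maddox = 0.02541 / 0.01850 = 1.3735
β_Larkin = 0.03472 / 0.01850 = 1.8768
β_P = Σ w_i β_i = 0.18×0.9151 + 0.06×1.4962 + 0.07×2.1151 + 0.40×1.3735 + 0.29×1.8768 = 1.4962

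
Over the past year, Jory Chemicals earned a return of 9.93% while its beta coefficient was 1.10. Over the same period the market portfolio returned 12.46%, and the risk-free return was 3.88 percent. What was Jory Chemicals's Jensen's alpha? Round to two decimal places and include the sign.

-3.39%

Market excess return = 12.46% − 3.88% = 8.58%
CAPM benchmark = R_f + β(R_m − R_f) = 3.88% + 1.10 × 8.58% = 13.3180%
α = actual − benchmark = 9.93% − 13.3180% = -3.39%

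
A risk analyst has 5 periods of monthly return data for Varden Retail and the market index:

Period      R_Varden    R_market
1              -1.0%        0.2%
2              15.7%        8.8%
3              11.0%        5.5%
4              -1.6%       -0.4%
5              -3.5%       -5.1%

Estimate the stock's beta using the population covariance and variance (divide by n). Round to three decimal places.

1.528

Mean R_i = (-1.0 + 15.7 + 11.0 − 1.6 − 3.5) / 5 = 4.1200%
Mean R_m = (0.2 + 8.8 + 5.5 − 0.4 − 5.1) / 5 = 1.8000%
Σ(R_i − R̄_i)(R_m − R̄_m) = 179.8700  ⇒  Cov = 179.8700 / 5 = 35.9740
Σ(R_m − R̄_m)² = 117.7000  ⇒  Var(R_m) = 117.7000 / 5 = 23.5400
β = Cov / Var(R_m) = 35.9740 / 23.5400 = 1.5282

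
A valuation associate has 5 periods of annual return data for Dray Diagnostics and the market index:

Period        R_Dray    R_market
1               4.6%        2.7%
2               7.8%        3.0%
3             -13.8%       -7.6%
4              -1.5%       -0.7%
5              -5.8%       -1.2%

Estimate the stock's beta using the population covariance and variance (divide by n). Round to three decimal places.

Mean R_i = (4.6 + 7.8 − 13.8 − 1.5 − 5.8) / 5 = -1.7400%
Mean R_m = (2.7 + 3.0 − 7.6 − 0.7 − 1.2) / 5 = -0.7600%
Σ(R_i − R̄_i)(R_m − R̄_m) = 142.0980  ⇒  Cov = 142.0980 / 5 = 28.4196
Σ(R_m − R̄_m)² = 73.0920  ⇒  Var(R_m) = 73.0920 / 5 = 14.6184
β = Cov / Var(R_m) = 28.4196 / 14.6184 = 1.9441

1.944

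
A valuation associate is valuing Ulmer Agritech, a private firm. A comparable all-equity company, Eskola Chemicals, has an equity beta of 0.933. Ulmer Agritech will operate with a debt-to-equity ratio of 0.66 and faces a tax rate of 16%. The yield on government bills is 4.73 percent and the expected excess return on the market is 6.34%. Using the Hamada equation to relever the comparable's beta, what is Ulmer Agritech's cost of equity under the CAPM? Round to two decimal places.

β_L = β_U × [1 + (1 − t)(D/E)] = 0.933 × [1 + (1 − 0.16) × 0.66]
    = 0.933 × [1 + 0.84 × 0.66] = 0.933 × 1.5544 = 1.4503
E(R) = R_f + β_L × MRP = 4.73% + 1.4503 × 6.34% = 13.92%

13.92%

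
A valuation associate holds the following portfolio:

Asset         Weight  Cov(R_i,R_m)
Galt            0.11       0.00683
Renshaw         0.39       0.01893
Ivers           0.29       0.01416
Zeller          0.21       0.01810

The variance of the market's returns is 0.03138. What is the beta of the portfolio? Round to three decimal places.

0.511

β_Galt = 0.00683 / 0.03138 = 0.2177
β_Renshaw = 0.01893 / 0.03138 = 0.6033
β_Ivers = 0.01416 / 0.03138 = 0.4512
β_Zeller = 0.01810 / 0.03138 = 0.5768
β_P = Σ w_i β_i = 0.11×0.2177 + 0.39×0.6033 + 0.29×0.4512 + 0.21×0.5768 = 0.5112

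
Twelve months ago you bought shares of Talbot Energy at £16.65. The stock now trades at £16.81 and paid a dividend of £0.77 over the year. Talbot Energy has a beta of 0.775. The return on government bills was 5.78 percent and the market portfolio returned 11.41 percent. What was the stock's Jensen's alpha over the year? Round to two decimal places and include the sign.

Realised HPR = (P1 + D1 − P0) / P0 = (16.81 + 0.77 − 16.65) / 16.65 = 0.93 / 16.65 = 5.5856%
MRP = 11.41% − 5.78% = 5.63%
CAPM required = R_f + β·MRP = 5.78% + 0.775 × 5.63% = 10.14325%
α = realised − required = 5.5856% − 10.14325% = -4.56%

-4.56%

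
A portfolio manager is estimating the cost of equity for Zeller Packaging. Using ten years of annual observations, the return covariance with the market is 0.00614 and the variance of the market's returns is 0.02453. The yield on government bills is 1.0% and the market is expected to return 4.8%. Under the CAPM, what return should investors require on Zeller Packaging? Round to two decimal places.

1.95%

β = Cov(R_i, R_m) / Var(R_m) = 0.00614 / 0.02453 = 0.2503
MRP = 4.8% − 1.0% = 3.80%
E(R) = R_f + β × MRP = 1.0% + 0.2503 × 3.8% = 1.95%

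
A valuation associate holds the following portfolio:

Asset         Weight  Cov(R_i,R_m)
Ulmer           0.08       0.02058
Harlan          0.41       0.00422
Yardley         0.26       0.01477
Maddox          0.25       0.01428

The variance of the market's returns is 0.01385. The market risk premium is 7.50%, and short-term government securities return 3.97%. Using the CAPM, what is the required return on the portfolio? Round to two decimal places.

9.81%

β_Ulmer = 0.02058 / 0.01385 = 1.4859
β_Harlan = 0.00422 / 0.01385 = 0.3047
β_Yardley = 0.01477 / 0.01385 = 1.0664
β_Maddox = 0.01428 / 0.01385 = 1.0310
β_P = Σ w_i β_i = 0.08×1.4859 + 0.41×0.3047 + 0.26×1.0664 + 0.25×1.0310 = 0.7788
E(R_P) = R_f + β_P × MRP = 3.97% + 0.7788 × 7.50% = 9.81%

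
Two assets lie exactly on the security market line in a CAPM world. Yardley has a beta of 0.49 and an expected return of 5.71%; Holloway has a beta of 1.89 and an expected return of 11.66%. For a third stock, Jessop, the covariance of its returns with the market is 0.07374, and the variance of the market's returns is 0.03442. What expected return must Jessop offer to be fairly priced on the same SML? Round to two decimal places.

12.73%

MRP = (11.66% − 5.71%) / (1.89 − 0.49) = 4.2500%
R_f = 5.71% − 0.49 × 4.2500% = 3.6275%
β_Jessop = Cov / Var(R_m) = 0.07374 / 0.03442 = 2.1424
E(R_Jessop) = R_f + β × MRP = 3.6275% + 2.1424 × 4.2500% = 12.73%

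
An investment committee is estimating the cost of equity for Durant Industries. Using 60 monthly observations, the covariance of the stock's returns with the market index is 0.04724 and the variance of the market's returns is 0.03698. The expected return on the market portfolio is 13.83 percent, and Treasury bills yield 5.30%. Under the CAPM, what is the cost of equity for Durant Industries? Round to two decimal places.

β = Cov(R_i, R_m) / Var(R_m) = 0.04724 / 0.03698 = 1.2774
MRP = 13.83% − 5.30% = 8.53%
E(R) = R_f + β × MRP = 5.30% + 1.2774 × 8.53% = 16.20%

16.20%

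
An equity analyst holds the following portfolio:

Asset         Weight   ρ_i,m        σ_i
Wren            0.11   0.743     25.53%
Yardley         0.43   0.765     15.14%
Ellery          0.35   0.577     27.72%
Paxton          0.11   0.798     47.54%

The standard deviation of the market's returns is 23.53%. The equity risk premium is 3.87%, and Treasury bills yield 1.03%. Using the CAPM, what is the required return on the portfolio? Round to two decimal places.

3.80%

β_Wren = 0.743 × 25.53% / 23.53% = 0.8062
β_Yardley = 0.765 × 15.14% / 23.53% = 0.4922
β_Ellery = 0.577 × 27.72% / 23.53% = 0.6797
β_Paxton = 0.798 × 47.54% / 23.53% = 1.6123
β_P = Σ w_i β_i = 0.11×0.8062 + 0.43×0.4922 + 0.35×0.6797 + 0.11×1.6123 = 0.7156
E(R_P) = R_f + β_P × MRP = 1.03% + 0.7156 × 3.87% = 3.80%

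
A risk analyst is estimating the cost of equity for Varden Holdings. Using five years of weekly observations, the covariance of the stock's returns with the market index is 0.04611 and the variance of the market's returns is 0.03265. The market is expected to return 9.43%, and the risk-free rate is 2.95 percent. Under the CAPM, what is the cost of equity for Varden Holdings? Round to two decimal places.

12.10%

β = Cov(R_i, R_m) / Var(R_m) = 0.04611 / 0.03265 = 1.4123
MRP = 9.43% − 2.95% = 6.48%
E(R) = R_f + β × MRP = 2.95% + 1.4123 × 6.48% = 12.10%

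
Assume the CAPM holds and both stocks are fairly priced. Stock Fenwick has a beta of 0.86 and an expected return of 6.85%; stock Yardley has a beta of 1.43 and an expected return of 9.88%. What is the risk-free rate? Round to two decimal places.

2.28%

Both satisfy E(R) = R_f + β·MRP, so the slope of the SML is
MRP = (9.88% − 6.85%) / (1.43 − 0.86) = 3.03% / 0.57 = 5.3158%
R_f = E(R_Fenwick) − β_Fenwick·MRP = 6.85% − 0.86 × 5.3158% = 2.2784%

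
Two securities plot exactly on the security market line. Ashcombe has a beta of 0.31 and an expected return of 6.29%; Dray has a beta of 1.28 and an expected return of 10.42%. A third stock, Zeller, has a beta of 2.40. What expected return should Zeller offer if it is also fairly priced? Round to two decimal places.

MRP (SML slope) = (10.42% − 6.29%) / (1.28 − 0.31) = 4.13% / 0.97 = 4.2577%
R_f (intercept) = 6.29% − 0.31 × 4.2577% = 4.9701%
E(R_Zeller) = R_f + β × MRP = 4.9701% + 2.40 × 4.2577% = 15.19%

15.19%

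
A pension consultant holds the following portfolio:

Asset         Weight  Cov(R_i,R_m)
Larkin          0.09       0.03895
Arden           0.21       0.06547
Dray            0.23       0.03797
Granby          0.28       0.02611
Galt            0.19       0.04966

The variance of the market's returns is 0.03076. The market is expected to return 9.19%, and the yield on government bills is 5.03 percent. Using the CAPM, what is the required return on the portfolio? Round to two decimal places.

10.81%

β_Larkin = 0.03895 / 0.03076 = 1.2663
β_Arden = 0.06547 / 0.03076 = 2.1284
β_Dray = 0.03797 / 0.03076 = 1.2344
β_Granby = 0.02611 / 0.03076 = 0.8488
β_Galt = 0.04966 / 0.03076 = 1.6144
β_P = Σ w_i β_i = 0.09×1.2663 + 0.21×2.1284 + 0.23×1.2344 + 0.28×0.8488 + 0.19×1.6144 = 1.3892
MRP = 9.19% − 5.03% = 4.16%
E(R_P) = R_f + β_P × MRP = 5.03% + 1.3892 × 4.16% = 10.81%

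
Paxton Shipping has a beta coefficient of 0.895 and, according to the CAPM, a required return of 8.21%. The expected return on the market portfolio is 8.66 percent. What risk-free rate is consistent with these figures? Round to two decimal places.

4.37%

E(R) = R_f + β(E(R_m) − R_f) = R_f(1 − β) + β·E(R_m)
8.21% = R_f × (1 − 0.895) + 0.895 × 8.66%
8.21% = R_f × 0.105 + 7.75070%
R_f = (8.21% − 7.75070%) / 0.105 = 4.37%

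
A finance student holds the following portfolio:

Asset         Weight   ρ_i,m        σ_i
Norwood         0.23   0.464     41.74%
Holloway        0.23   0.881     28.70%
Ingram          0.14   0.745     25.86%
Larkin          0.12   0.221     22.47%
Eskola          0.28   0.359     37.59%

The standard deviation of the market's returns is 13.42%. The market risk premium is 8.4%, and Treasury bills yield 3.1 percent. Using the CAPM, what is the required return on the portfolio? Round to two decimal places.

β_Norwood = 0.464 × 41.74% / 13.42% = 1.4432
β_Holloway = 0.881 × 28.70% / 13.42% = 1.8841
β_Ingram = 0.745 × 25.86% / 13.42% = 1.4356
β_Larkin = 0.221 × 22.47% / 13.42% = 0.3700
β_Eskola = 0.359 × 37.59% / 13.42% = 1.0056
β_P = Σ w_i β_i = 0.23×1.4432 + 0.23×1.8841 + 0.14×1.4356 + 0.12×0.3700 + 0.28×1.0056 = 1.2922
E(R_P) = R_f + β_P × MRP = 3.1% + 1.2922 × 8.4% = 13.95%

13.95%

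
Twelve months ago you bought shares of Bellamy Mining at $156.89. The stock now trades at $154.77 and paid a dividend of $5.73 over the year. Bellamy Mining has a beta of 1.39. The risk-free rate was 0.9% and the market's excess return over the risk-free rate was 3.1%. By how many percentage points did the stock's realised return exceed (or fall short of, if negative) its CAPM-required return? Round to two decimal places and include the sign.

Realised HPR = (P1 + D1 − P0) / P0 = (154.77 + 5.73 − 156.89) / 156.89 = 3.61 / 156.89 = 2.3010%
CAPM required = R_f + β·MRP = 0.9% + 1.39 × 3.1% = 5.2090%
α = realised − required = 2.3010% − 5.2090% = -2.91%

-2.91%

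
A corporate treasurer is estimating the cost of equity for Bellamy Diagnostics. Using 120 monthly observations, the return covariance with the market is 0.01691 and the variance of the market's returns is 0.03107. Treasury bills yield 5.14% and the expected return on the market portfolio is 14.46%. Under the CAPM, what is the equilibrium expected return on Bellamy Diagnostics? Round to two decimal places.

β = Cov(R_i, R_m) / Var(R_m) = 0.01691 / 0.03107 = 0.5443
MRP = 14.46% − 5.14% = 9.32%
E(R) = R_f + β × MRP = 5.14% + 0.5443 × 9.32% = 10.21%

10.21%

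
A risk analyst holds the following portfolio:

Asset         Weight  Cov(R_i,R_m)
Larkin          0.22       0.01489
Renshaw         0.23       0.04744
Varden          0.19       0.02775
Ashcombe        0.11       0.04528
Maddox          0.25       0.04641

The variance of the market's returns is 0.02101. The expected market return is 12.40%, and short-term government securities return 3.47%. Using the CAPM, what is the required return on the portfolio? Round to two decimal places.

β_Larkin = 0.01489 / 0.02101 = 0.7087
β_Renshaw = 0.04744 / 0.02101 = 2.2580
β_Varden = 0.02775 / 0.02101 = 1.3208
β_Ashcombe = 0.04528 / 0.02101 = 2.1552
β_Maddox = 0.04641 / 0.02101 = 2.2089
β_P = Σ w_i β_i = 0.22×0.7087 + 0.23×2.2580 + 0.19×1.3208 + 0.11×2.1552 + 0.25×2.2089 = 1.7155
MRP = 12.40% − 3.47% = 8.93%
E(R_P) = R_f + β_P × MRP = 3.47% + 1.7155 × 8.93% = 18.79%

18.79%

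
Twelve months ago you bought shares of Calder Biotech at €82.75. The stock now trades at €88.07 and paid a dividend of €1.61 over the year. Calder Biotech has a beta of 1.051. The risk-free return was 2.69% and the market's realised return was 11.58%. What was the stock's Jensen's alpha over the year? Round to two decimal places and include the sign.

-3.66%

Realised HPR = (P1 + D1 − P0) / P0 = (88.07 + 1.61 − 82.75) / 82.75 = 6.93 / 82.75 = 8.3746%
MRP = 11.58% − 2.69% = 8.89%
CAPM required = R_f + β·MRP = 2.69% + 1.051 × 8.89% = 12.03339%
α = realised − required = 8.3746% − 12.03339% = -3.66%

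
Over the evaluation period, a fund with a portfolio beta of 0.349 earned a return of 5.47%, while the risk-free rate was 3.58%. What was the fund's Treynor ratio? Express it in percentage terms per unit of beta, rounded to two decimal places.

5.42%

Treynor = (R_P − R_f) / β_P = (5.47% − 3.58%) / 0.3490 = 1.89% / 0.3490 = 5.42%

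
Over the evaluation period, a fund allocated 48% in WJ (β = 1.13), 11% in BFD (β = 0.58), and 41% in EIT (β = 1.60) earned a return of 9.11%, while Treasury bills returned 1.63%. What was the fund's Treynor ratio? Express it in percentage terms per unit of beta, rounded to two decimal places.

5.93%

β_P = 0.48×1.13 + 0.11×0.58 + 0.41×1.60 = 1.2622
Treynor = (R_P − R_f) / β_P = (9.11% − 1.63%) / 1.2622 = 7.48% / 1.2622 = 5.93%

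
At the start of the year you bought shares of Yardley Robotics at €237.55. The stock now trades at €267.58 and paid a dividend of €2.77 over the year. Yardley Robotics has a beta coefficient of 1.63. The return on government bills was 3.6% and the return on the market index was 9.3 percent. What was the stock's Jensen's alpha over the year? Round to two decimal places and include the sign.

Realised HPR = (P1 + D1 − P0) / P0 = (267.58 + 2.77 − 237.55) / 237.55 = 32.80 / 237.55 = 13.8076%
MRP = 9.3% − 3.6% = 5.70%
CAPM required = R_f + β·MRP = 3.6% + 1.63 × 5.7% = 12.8910%
α = realised − required = 13.8076% − 12.8910% = +0.92%

+0.92%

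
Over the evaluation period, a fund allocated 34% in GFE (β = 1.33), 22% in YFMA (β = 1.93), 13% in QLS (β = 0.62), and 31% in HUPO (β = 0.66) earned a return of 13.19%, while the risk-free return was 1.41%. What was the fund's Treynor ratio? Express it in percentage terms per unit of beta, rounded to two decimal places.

β_P = 0.34×1.33 + 0.22×1.93 + 0.13×0.62 + 0.31×0.66 = 1.1620
Treynor = (R_P − R_f) / β_P = (13.19% − 1.41%) / 1.1620 = 11.78% / 1.1620 = 10.14%

10.14%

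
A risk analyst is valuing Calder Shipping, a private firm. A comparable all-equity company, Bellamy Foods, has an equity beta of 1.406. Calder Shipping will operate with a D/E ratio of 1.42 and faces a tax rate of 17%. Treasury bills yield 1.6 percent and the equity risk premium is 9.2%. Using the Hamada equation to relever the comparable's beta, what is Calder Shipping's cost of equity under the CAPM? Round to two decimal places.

29.78%

β_L = β_U × [1 + (1 − t)(D/E)] = 1.406 × [1 + (1 − 0.17) × 1.42]
    = 1.406 × [1 + 0.83 × 1.42] = 1.406 × 2.1786 = 3.0631
E(R) = R_f + β_L × MRP = 1.6% + 3.0631 × 9.2% = 29.78%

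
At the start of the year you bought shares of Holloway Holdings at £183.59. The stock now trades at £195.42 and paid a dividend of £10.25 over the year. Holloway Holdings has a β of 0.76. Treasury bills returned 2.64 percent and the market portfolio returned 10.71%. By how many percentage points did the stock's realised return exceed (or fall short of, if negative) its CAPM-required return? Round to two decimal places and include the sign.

Realised HPR = (P1 + D1 − P0) / P0 = (195.42 + 10.25 − 183.59) / 183.59 = 22.08 / 183.59 = 12.0268%
MRP = 10.71% − 2.64% = 8.07%
CAPM required = R_f + β·MRP = 2.64% + 0.76 × 8.07% = 8.7732%
α = realised − required = 12.0268% − 8.7732% = +3.25%

+3.25%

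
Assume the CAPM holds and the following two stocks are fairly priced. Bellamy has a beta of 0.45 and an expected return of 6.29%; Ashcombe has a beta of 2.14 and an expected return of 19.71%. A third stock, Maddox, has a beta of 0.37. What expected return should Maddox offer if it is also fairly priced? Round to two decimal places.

MRP (SML slope) = (19.71% − 6.29%) / (2.14 − 0.45) = 13.42% / 1.69 = 7.9408%
R_f (intercept) = 6.29% − 0.45 × 7.9408% = 2.7166%
E(R_Maddox) = R_f + β × MRP = 2.7166% + 0.37 × 7.9408% = 5.65%

5.65%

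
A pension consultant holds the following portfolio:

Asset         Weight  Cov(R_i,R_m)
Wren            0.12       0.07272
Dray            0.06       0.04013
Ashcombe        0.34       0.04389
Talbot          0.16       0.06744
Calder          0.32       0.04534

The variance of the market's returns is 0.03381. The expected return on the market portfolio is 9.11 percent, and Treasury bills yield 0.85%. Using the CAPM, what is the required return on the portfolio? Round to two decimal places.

13.40%

β_Wren = 0.07272 / 0.03381 = 2.1508
β_Dray = 0.04013 / 0.03381 = 1.1869
β_Ashcombe = 0.04389 / 0.03381 = 1.2981
β_Talbot = 0.06744 / 0.03381 = 1.9947
β_Calder = 0.04534 / 0.03381 = 1.3410
β_P = Σ w_i β_i = 0.12×2.1508 + 0.06×1.1869 + 0.34×1.2981 + 0.16×1.9947 + 0.32×1.3410 = 1.5189
MRP = 9.11% − 0.85% = 8.26%
E(R_P) = R_f + β_P × MRP = 0.85% + 1.5189 × 8.26% = 13.40%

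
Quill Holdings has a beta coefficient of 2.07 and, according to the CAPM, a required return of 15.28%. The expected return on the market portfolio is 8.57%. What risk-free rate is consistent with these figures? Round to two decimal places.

E(R) = R_f + β(E(R_m) − R_f) = R_f(1 − β) + β·E(R_m)
15.28% = R_f × (1 − 2.07) + 2.07 × 8.57%
15.28% = R_f × -1.07 + 17.7399%
R_f = (15.28% − 17.7399%) / -1.07 = 2.30%

2.30%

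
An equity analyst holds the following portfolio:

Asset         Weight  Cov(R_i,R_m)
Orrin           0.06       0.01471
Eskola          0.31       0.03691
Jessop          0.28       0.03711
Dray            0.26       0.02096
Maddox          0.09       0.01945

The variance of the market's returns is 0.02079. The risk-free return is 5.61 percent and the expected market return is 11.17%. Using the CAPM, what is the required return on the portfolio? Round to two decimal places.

13.61%

β_Orrin = 0.01471 / 0.02079 = 0.7076
β_Eskola = 0.03691 / 0.02079 = 1.7754
β_Jessop = 0.03711 / 0.02079 = 1.7850
β_Dray = 0.02096 / 0.02079 = 1.0082
β_Maddox = 0.01945 / 0.02079 = 0.9355
β_P = Σ w_i β_i = 0.06×0.7076 + 0.31×1.7754 + 0.28×1.7850 + 0.26×1.0082 + 0.09×0.9355 = 1.4390
MRP = 11.17% − 5.61% = 5.56%
E(R_P) = R_f + β_P × MRP = 5.61% + 1.4390 × 5.56% = 13.61%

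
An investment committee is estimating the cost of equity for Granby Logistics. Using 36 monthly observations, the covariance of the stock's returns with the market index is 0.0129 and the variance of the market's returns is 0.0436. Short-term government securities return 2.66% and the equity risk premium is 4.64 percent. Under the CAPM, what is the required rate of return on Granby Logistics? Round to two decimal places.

β = Cov(R_i, R_m) / Var(R_m) = 0.0129 / 0.0436 = 0.2959
E(R) = R_f + β × MRP = 2.66% + 0.2959 × 4.64% = 4.03%

4.03%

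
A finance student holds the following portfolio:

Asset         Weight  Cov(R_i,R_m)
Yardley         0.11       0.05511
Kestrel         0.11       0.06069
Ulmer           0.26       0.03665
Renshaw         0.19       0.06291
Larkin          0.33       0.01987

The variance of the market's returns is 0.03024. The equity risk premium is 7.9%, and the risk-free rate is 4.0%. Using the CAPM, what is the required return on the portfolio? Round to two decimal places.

β_Yardley = 0.05511 / 0.03024 = 1.8224
β_Kestrel = 0.06069 / 0.03024 = 2.0069
β_Ulmer = 0.03665 / 0.03024 = 1.2120
β_Renshaw = 0.06291 / 0.03024 = 2.0804
β_Larkin = 0.01987 / 0.03024 = 0.6571
β_P = Σ w_i β_i = 0.11×1.8224 + 0.11×2.0069 + 0.26×1.2120 + 0.19×2.0804 + 0.33×0.6571 = 1.3485
E(R_P) = R_f + β_P × MRP = 4.0% + 1.3485 × 7.9% = 14.65%

14.65%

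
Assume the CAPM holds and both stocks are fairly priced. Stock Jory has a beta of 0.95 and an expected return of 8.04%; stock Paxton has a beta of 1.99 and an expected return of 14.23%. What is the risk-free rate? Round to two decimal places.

2.39%

Both satisfy E(R) = R_f + β·MRP, so the slope of the SML is
MRP = (14.23% − 8.04%) / (1.99 − 0.95) = 6.19% / 1.04 = 5.9519%
R_f = E(R_Jory) − β_Jory·MRP = 8.04% − 0.95 × 5.9519% = 2.3857%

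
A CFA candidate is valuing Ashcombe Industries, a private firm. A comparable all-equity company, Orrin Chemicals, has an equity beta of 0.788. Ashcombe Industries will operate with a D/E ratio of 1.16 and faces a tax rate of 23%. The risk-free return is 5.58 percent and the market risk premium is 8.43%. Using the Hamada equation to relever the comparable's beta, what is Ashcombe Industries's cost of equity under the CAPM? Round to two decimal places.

18.16%

β_L = β_U × [1 + (1 − t)(D/E)] = 0.788 × [1 + (1 − 0.23) × 1.16]
    = 0.788 × [1 + 0.77 × 1.16] = 0.788 × 1.8932 = 1.4918
E(R) = R_f + β_L × MRP = 5.58% + 1.4918 × 8.43% = 18.16%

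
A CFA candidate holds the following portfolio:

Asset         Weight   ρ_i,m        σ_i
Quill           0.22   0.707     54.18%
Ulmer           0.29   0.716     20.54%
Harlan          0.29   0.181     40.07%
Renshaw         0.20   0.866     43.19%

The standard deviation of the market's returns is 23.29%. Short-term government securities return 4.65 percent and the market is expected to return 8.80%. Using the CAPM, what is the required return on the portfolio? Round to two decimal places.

8.62%

β_Quill = 0.707 × 54.18% / 23.29% = 1.6447
β_Ulmer = 0.716 × 20.54% / 23.29% = 0.6315
β_Harlan = 0.181 × 40.07% / 23.29% = 0.3114
β_Renshaw = 0.866 × 43.19% / 23.29% = 1.6059
β_P = Σ w_i β_i = 0.22×1.6447 + 0.29×0.6315 + 0.29×0.3114 + 0.20×1.6059 = 0.9565
MRP = 8.80% − 4.65% = 4.15%
E(R_P) = R_f + β_P × MRP = 4.65% + 0.9565 × 4.15% = 8.62%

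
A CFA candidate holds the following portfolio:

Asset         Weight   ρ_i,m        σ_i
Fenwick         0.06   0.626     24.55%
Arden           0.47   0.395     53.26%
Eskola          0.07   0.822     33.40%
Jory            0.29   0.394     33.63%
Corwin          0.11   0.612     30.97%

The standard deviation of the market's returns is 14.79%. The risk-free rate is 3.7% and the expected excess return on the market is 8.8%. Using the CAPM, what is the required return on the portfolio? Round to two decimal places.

14.80%

β_Fenwick = 0.626 × 24.55% / 14.79% = 1.0391
β_Arden = 0.395 × 53.26% / 14.79% = 1.4224
β_Eskola = 0.822 × 33.40% / 14.79% = 1.8563
β_Jory = 0.394 × 33.63% / 14.79% = 0.8959
β_Corwin = 0.612 × 30.97% / 14.79% = 1.2815
β_P = Σ w_i β_i = 0.06×1.0391 + 0.47×1.4224 + 0.07×1.8563 + 0.29×0.8959 + 0.11×1.2815 = 1.2616
E(R_P) = R_f + β_P × MRP = 3.7% + 1.2616 × 8.8% = 14.80%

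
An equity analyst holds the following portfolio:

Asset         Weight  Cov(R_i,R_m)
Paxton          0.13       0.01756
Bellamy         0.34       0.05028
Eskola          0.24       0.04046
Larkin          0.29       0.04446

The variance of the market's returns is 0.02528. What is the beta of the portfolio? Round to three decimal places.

1.661

β_Paxton = 0.01756 / 0.02528 = 0.6946
β_Bellamy = 0.05028 / 0.02528 = 1.9889
β_Eskola = 0.04046 / 0.02528 = 1.6005
β_Larkin = 0.04446 / 0.02528 = 1.7587
β_P = Σ w_i β_i = 0.13×0.6946 + 0.34×1.9889 + 0.24×1.6005 + 0.29×1.7587 = 1.6607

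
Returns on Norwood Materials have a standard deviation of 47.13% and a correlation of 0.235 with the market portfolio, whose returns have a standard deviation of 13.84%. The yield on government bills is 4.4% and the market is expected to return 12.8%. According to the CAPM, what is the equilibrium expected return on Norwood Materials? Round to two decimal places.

11.12%

β = ρ × σ_i / σ_m = 0.235 × 47.13% / 13.84% = 0.8003
MRP = 12.8% − 4.4% = 8.40%
E(R) = 4.4% + 0.8003 × 8.4% = 11.12%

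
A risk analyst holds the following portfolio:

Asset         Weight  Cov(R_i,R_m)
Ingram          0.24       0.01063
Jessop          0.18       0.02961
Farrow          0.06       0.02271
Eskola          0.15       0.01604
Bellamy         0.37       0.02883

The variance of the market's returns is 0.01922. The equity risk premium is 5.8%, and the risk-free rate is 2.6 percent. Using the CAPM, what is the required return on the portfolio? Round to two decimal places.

9.33%

β_Ingram = 0.01063 / 0.01922 = 0.5531
β_Jessop = 0.02961 / 0.01922 = 1.5406
β_Farrow = 0.02271 / 0.01922 = 1.1816
β_Eskola = 0.01604 / 0.01922 = 0.8345
β_Bellamy = 0.02883 / 0.01922 = 1.5000
β_P = Σ w_i β_i = 0.24×0.5531 + 0.18×1.5406 + 0.06×1.1816 + 0.15×0.8345 + 0.37×1.5000 = 1.1611
E(R_P) = R_f + β_P × MRP = 2.6% + 1.1611 × 5.8% = 9.33%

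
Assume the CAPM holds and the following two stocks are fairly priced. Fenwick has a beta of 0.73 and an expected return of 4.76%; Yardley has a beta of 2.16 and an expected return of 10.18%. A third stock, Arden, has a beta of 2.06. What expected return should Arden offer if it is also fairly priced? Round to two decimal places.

MRP (SML slope) = (10.18% − 4.76%) / (2.16 − 0.73) = 5.42% / 1.43 = 3.7902%
R_f (intercept) = 4.76% − 0.73 × 3.7902% = 1.9932%
E(R_Arden) = R_f + β × MRP = 1.9932% + 2.06 × 3.7902% = 9.80%

9.80%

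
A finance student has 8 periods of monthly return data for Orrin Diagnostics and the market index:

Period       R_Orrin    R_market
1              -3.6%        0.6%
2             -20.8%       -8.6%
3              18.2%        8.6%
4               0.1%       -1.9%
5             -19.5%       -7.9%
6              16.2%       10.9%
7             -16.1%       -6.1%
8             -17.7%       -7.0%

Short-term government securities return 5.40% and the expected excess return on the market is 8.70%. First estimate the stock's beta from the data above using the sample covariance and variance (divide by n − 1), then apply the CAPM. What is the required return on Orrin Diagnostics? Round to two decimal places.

Mean R_i = (-3.6 − 20.8 + 18.2 + 0.1 − 19.5 + 16.2 − 16.1 − 17.7) / 8 = -5.4000%
Mean R_m = (0.6 − 8.6 + 8.6 − 1.9 − 7.9 + 10.9 − 6.1 − 7.0) / 8 = -1.4250%
Σ(R_i − R̄_i)(R_m − R̄_m) = 824.2300  ⇒  Cov = 824.2300 / 7 = 117.7471
Σ(R_m − R̄_m)² = 403.0750  ⇒  Var(R_m) = 403.0750 / 7 = 57.5821
β = Cov / Var(R_m) = 117.7471 / 57.5821 = 2.0449
E(R) = R_f + β × MRP = 5.40% + 2.0449 × 8.70% = 23.19%

23.19%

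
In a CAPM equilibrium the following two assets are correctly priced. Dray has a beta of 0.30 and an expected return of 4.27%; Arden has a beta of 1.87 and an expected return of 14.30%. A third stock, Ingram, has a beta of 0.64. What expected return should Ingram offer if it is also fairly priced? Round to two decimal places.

6.44%

MRP (SML slope) = (14.30% − 4.27%) / (1.87 − 0.30) = 10.03% / 1.57 = 6.3885%
R_f (intercept) = 4.27% − 0.30 × 6.3885% = 2.3535%
E(R_Ingram) = R_f + β × MRP = 2.3535% + 0.64 × 6.3885% = 6.44%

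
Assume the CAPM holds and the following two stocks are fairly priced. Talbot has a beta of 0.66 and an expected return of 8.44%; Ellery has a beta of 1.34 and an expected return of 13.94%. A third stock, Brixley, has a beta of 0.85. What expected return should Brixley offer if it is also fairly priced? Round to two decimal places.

MRP (SML slope) = (13.94% − 8.44%) / (1.34 − 0.66) = 5.50% / 0.68 = 8.0882%
R_f (intercept) = 8.44% − 0.66 × 8.0882% = 3.1018%
E(R_Brixley) = R_f + β × MRP = 3.1018% + 0.85 × 8.0882% = 9.98%

9.98%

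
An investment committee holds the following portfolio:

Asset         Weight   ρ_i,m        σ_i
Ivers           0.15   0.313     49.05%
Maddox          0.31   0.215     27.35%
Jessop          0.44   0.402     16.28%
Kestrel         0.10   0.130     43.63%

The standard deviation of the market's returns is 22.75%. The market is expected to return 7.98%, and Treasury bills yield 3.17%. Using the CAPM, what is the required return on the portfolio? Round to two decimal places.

4.77%

β_Ivers = 0.313 × 49.05% / 22.75% = 0.6748
β_Maddox = 0.215 × 27.35% / 22.75% = 0.2585
β_Jessop = 0.402 × 16.28% / 22.75% = 0.2877
β_Kestrel = 0.130 × 43.63% / 22.75% = 0.2493
β_P = Σ w_i β_i = 0.15×0.6748 + 0.31×0.2585 + 0.44×0.2877 + 0.10×0.2493 = 0.3329
MRP = 7.98% − 3.17% = 4.81%
E(R_P) = R_f + β_P × MRP = 3.17% + 0.3329 × 4.81% = 4.77%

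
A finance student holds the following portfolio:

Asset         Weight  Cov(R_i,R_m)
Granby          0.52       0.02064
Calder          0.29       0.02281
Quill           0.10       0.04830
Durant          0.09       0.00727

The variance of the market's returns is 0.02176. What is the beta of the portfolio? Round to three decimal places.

1.049

β_Granby = 0.02064 / 0.02176 = 0.9485
β_Calder = 0.02281 / 0.02176 = 1.0483
β_Quill = 0.04830 / 0.02176 = 2.2197
β_Durant = 0.00727 / 0.02176 = 0.3341
β_P = Σ w_i β_i = 0.52×0.9485 + 0.29×1.0483 + 0.10×2.2197 + 0.09×0.3341 = 1.0493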